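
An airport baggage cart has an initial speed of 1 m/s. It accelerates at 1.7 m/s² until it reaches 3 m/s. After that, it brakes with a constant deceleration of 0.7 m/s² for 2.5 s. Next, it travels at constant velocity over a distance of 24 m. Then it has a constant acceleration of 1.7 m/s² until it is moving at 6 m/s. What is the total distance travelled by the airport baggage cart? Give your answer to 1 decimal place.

Phase 1 (accelerating): v₀ = 1.00 m/s, a = 1.7 m/s².
v = v₀ + at → t = (3 − 1.00) / 1.7 = 1.18 s
v² = v₀² + 2aΔx → Δx = (3² − 1.00²)/(2·1.7) = 2.35 m

Phase 2 (decelerating): v₀ = 3.00 m/s, a = -0.7 m/s².
v = v₀ + at = 3.00 + (-0.7)(2.5) = 1.25 m/s
Δx = v₀t + ½at² = 3.00·2.5 + 0.5·-0.7·2.5² = 5.31 m

Phase 3 (constant speed): v₀ = 1.25 m/s, a = 0 m/s².
Constant speed: t = d/v = 24/1.25 = 19.2 s

Phase 4 (accelerating): v₀ = 1.25 m/s, a = 1.7 m/s².
v = v₀ + at → t = (6 − 1.25) / 1.7 = 2.79 s
v² = v₀² + 2aΔx → Δx = (6² − 1.25²)/(2·1.7) = 10.1 m
Total distance = 2.35 + 5.31 + 24.0 + 10.1 = 41.8 m

41.8 m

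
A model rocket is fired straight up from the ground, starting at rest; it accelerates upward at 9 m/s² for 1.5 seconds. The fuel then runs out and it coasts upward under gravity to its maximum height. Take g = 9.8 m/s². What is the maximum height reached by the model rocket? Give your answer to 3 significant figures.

Phase 1 (powered ascent): v₀ = 0 m/s, a = 9 m/s².
v = v₀ + at = 0 + (9)(1.5) = 13.5 m/s
Δx = v₀t + ½at² = 0·1.5 + 0.5·9·1.5² = 10.1 m

Phase 2 (coasting upward): v₀ = 13.5 m/s, a = -9.8 m/s².
v = v₀ + at → t = (0 − 13.5) / -9.8 = 1.38 s
v² = v₀² + 2aΔx → Δx = (0² − 13.5²)/(2·-9.8) = 9.30 m
Maximum height = 10.1 + 9.30 = 19.4 m

19.4 m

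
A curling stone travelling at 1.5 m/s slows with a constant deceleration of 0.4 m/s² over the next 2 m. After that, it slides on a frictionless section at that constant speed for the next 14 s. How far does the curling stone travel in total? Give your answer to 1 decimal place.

13.3 m

Phase 1 (decelerating): v₀ = 1.50 m/s, a = -0.4 m/s².
v² = v₀² + 2aΔx = 1.50² + 2·-0.4·2 = 0.650 → v = 0.806 m/s
t = (v − v₀)/a = (0.806 − 1.50)/-0.4 = 1.73 s

Phase 2 (constant speed): v₀ = 0.806 m/s, a = 0 m/s².
v = v₀ + at = 0.806 + (0)(14) = 0.806 m/s
Δx = v₀t + ½at² = 0.806·14 + 0.5·0·14² = 11.3 m
Total distance = 2.00 + 11.3 = 13.3 m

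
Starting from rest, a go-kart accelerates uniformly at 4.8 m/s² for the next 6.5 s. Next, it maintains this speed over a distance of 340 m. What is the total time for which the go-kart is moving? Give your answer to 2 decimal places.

Phase 1 (accelerating): v₀ = 0 m/s, a = 4.8 m/s².
v = v₀ + at = 0 + (4.8)(6.5) = 31.2 m/s
Δx = v₀t + ½at² = 0·6.5 + 0.5·4.8·6.5² = 101 m

Phase 2 (constant speed): v₀ = 31.2 m/s, a = 0 m/s².
Constant speed: t = d/v = 340/31.2 = 10.9 s
Total time = 6.50 + 10.9 = 17.4 s

17.40 s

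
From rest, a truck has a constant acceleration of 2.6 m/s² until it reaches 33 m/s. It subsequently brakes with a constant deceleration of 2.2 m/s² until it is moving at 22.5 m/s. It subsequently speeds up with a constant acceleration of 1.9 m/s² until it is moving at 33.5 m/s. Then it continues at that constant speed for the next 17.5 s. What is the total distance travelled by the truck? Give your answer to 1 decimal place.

1090.2 m

Phase 1 (accelerating): v₀ = 0 m/s, a = 2.6 m/s².
v = v₀ + at → t = (33 − 0) / 2.6 = 12.7 s
v² = v₀² + 2aΔx → Δx = (33² − 0²)/(2·2.6) = 209 m

Phase 2 (decelerating): v₀ = 33.0 m/s, a = -2.2 m/s².
v = v₀ + at → t = (22.5 − 33.0) / -2.2 = 4.77 s
v² = v₀² + 2aΔx → Δx = (22.5² − 33.0²)/(2·-2.2) = 132 m

Phase 3 (accelerating): v₀ = 22.5 m/s, a = 1.9 m/s².
v = v₀ + at → t = (33.5 − 22.5) / 1.9 = 5.79 s
v² = v₀² + 2aΔx → Δx = (33.5² − 22.5²)/(2·1.9) = 162 m

Phase 4 (constant speed): v₀ = 33.5 m/s, a = 0 m/s².
v = v₀ + at = 33.5 + (0)(17.5) = 33.5 m/s
Δx = v₀t + ½at² = 33.5·17.5 + 0.5·0·17.5² = 586 m
Total distance = 209 + 132 + 162 + 586 = 1090 m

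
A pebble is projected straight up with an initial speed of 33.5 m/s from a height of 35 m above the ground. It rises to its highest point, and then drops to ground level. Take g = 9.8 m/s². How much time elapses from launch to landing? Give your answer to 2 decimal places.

Phase 1 (rising): v₀ = 33.5 m/s, a = -9.8 m/s².
v = v₀ + at → t = (0 − 33.5) / -9.8 = 3.42 s
v² = v₀² + 2aΔx → Δx = (0² − 33.5²)/(2·-9.8) = 57.3 m

Phase 2 (falling): v₀ = 0 m/s, a = -9.8 m/s².
Falls 92.3 m from rest: t = √(2·92.3/9.8) = 4.34 s; v = g·t = 42.5 m/s.
Total time = 3.42 + 4.34 = 7.76 s

7.76 s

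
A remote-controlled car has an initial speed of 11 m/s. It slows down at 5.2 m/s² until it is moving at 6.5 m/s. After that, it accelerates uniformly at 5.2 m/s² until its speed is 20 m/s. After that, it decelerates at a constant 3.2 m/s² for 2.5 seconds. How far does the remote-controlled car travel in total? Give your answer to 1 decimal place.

82.0 m

Phase 1 (decelerating): v₀ = 11.0 m/s, a = -5.2 m/s².
v = v₀ + at → t = (6.5 − 11.0) / -5.2 = 0.865 s
v² = v₀² + 2aΔx → Δx = (6.5² − 11.0²)/(2·-5.2) = 7.57 m

Phase 2 (accelerating): v₀ = 6.50 m/s, a = 5.2 m/s².
v = v₀ + at → t = (20 − 6.50) / 5.2 = 2.60 s
v² = v₀² + 2aΔx → Δx = (20² − 6.50²)/(2·5.2) = 34.4 m

Phase 3 (decelerating): v₀ = 20.0 m/s, a = -3.2 m/s².
v = v₀ + at = 20.0 + (-3.2)(2.5) = 12.0 m/s
Δx = v₀t + ½at² = 20.0·2.5 + 0.5·-3.2·2.5² = 40.0 m
Total distance = 7.57 + 34.4 + 40.0 = 82.0 m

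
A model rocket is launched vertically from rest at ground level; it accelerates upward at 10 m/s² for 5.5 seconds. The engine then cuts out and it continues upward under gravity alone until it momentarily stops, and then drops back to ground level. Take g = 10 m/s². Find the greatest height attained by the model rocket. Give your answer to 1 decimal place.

Phase 1 (powered ascent): v₀ = 0 m/s, a = 10 m/s².
v = v₀ + at = 0 + (10)(5.5) = 55.0 m/s
Δx = v₀t + ½at² = 0·5.5 + 0.5·10·5.5² = 151 m

Phase 2 (coasting upward): v₀ = 55.0 m/s, a = -10 m/s².
v = v₀ + at → t = (0 − 55.0) / -10 = 5.50 s
v² = v₀² + 2aΔx → Δx = (0² − 55.0²)/(2·-10) = 151 m
Maximum height = 151 + 151 = 302 m

302.5 m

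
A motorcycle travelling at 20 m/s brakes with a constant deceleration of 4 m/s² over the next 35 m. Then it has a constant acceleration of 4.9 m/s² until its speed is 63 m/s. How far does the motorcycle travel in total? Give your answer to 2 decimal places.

427.76 m

Phase 1 (decelerating): v₀ = 20.0 m/s, a = -4 m/s².
v² = v₀² + 2aΔx = 20.0² + 2·-4·35 = 120 → v = 11.0 m/s
t = (v − v₀)/a = (11.0 − 20.0)/-4 = 2.26 s

Phase 2 (accelerating): v₀ = 11.0 m/s, a = 4.9 m/s².
v = v₀ + at → t = (63 − 11.0) / 4.9 = 10.6 s
v² = v₀² + 2aΔx → Δx = (63² − 11.0²)/(2·4.9) = 393 m
Total distance = 35.0 + 393 = 428 m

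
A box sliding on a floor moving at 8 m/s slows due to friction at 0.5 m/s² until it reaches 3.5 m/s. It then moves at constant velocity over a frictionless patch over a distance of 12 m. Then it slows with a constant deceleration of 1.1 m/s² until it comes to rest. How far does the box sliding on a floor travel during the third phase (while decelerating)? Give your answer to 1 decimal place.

5.6 m

Phase 1 (decelerating): v₀ = 8.00 m/s, a = -0.5 m/s².
v = v₀ + at → t = (3.5 − 8.00) / -0.5 = 9.00 s
v² = v₀² + 2aΔx → Δx = (3.5² − 8.00²)/(2·-0.5) = 51.8 m

Phase 2 (constant speed): v₀ = 3.50 m/s, a = 0 m/s².
Constant speed: t = d/v = 12/3.50 = 3.43 s

Phase 3 (decelerating): v₀ = 3.50 m/s, a = -1.1 m/s².
v = v₀ + at → t = (0 − 3.50) / -1.1 = 3.18 s
v² = v₀² + 2aΔx → Δx = (0² − 3.50²)/(2·-1.1) = 5.57 m
Distance in phase 3 = 5.57 m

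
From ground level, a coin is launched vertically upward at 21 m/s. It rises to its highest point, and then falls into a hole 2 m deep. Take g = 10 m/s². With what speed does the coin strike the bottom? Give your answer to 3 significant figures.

Phase 1 (rising): v₀ = 21.0 m/s, a = -10 m/s².
v = v₀ + at → t = (0 − 21.0) / -10 = 2.10 s
v² = v₀² + 2aΔx → Δx = (0² − 21.0²)/(2·-10) = 22.1 m

Phase 2 (falling): v₀ = 0 m/s, a = -10 m/s².
Falls 24.1 m from rest: t = √(2·24.1/10) = 2.19 s; v = g·t = 21.9 m/s.
Final speed = 21.9 m/s

21.9 m/s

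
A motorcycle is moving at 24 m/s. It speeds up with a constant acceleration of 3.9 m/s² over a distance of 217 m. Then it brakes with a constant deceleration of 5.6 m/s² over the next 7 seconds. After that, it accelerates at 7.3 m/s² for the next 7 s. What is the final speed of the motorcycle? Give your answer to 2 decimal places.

59.53 m/s

Phase 1 (accelerating): v₀ = 24.0 m/s, a = 3.9 m/s².
v² = v₀² + 2aΔx = 24.0² + 2·3.9·217 = 2270 → v = 47.6 m/s
t = (v − v₀)/a = (47.6 − 24.0)/3.9 = 6.06 s

Phase 2 (decelerating): v₀ = 47.6 m/s, a = -5.6 m/s².
v = v₀ + at = 47.6 + (-5.6)(7) = 8.43 m/s
Δx = v₀t + ½at² = 47.6·7 + 0.5·-5.6·7² = 196 m

Phase 3 (accelerating): v₀ = 8.43 m/s, a = 7.3 m/s².
v = v₀ + at = 8.43 + (7.3)(7) = 59.5 m/s
Δx = v₀t + ½at² = 8.43·7 + 0.5·7.3·7² = 238 m
Final speed = 59.5 m/s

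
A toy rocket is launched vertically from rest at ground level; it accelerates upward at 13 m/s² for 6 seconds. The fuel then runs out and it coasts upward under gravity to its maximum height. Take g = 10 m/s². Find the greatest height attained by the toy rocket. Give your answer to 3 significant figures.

538 m

Phase 1 (powered ascent): v₀ = 0 m/s, a = 13 m/s².
v = v₀ + at = 0 + (13)(6) = 78.0 m/s
Δx = v₀t + ½at² = 0·6 + 0.5·13·6² = 234 m

Phase 2 (coasting upward): v₀ = 78.0 m/s, a = -10 m/s².
v = v₀ + at → t = (0 − 78.0) / -10 = 7.80 s
v² = v₀² + 2aΔx → Δx = (0² − 78.0²)/(2·-10) = 304 m
Maximum height = 234 + 304 = 538 m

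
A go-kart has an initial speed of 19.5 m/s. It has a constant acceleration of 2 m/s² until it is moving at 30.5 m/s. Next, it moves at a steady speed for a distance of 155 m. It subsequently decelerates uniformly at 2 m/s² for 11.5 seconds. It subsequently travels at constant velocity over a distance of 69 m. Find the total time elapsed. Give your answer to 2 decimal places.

Phase 1 (accelerating): v₀ = 19.5 m/s, a = 2 m/s².
v = v₀ + at → t = (30.5 − 19.5) / 2 = 5.50 s
v² = v₀² + 2aΔx → Δx = (30.5² − 19.5²)/(2·2) = 138 m

Phase 2 (constant speed): v₀ = 30.5 m/s, a = 0 m/s².
Constant speed: t = d/v = 155/30.5 = 5.08 s

Phase 3 (decelerating): v₀ = 30.5 m/s, a = -2 m/s².
v = v₀ + at = 30.5 + (-2)(11.5) = 7.50 m/s
Δx = v₀t + ½at² = 30.5·11.5 + 0.5·-2·11.5² = 218 m

Phase 4 (constant speed): v₀ = 7.50 m/s, a = 0 m/s².
Constant speed: t = d/v = 69/7.50 = 9.20 s
Total time = 5.50 + 5.08 + 11.5 + 9.20 = 31.3 s

31.28 s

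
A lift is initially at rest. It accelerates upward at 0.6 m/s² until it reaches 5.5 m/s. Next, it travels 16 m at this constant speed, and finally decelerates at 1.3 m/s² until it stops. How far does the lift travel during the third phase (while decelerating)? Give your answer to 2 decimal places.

Phase 1 (accelerating): v₀ = 0 m/s, a = 0.6 m/s².
v = v₀ + at → t = (5.5 − 0) / 0.6 = 9.17 s
v² = v₀² + 2aΔx → Δx = (5.5² − 0²)/(2·0.6) = 25.2 m

Phase 2 (constant speed): v₀ = 5.50 m/s, a = 0 m/s².
Constant speed: t = d/v = 16/5.50 = 2.91 s

Phase 3 (decelerating): v₀ = 5.50 m/s, a = -1.3 m/s².
v = v₀ + at → t = (0 − 5.50) / -1.3 = 4.23 s
v² = v₀² + 2aΔx → Δx = (0² − 5.50²)/(2·-1.3) = 11.6 m
Distance in phase 3 = 11.6 m

11.63 m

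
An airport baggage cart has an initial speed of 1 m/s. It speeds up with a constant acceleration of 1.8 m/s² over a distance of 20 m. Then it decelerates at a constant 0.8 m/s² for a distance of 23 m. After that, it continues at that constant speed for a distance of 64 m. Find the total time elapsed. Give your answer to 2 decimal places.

Phase 1 (accelerating): v₀ = 1.00 m/s, a = 1.8 m/s².
v² = v₀² + 2aΔx = 1.00² + 2·1.8·20 = 73.0 → v = 8.54 m/s
t = (v − v₀)/a = (8.54 − 1.00)/1.8 = 4.19 s

Phase 2 (decelerating): v₀ = 8.54 m/s, a = -0.8 m/s².
v² = v₀² + 2aΔx = 8.54² + 2·-0.8·23 = 36.2 → v = 6.02 m/s
t = (v − v₀)/a = (6.02 − 8.54)/-0.8 = 3.16 s

Phase 3 (constant speed): v₀ = 6.02 m/s, a = 0 m/s².
Constant speed: t = d/v = 64/6.02 = 10.6 s
Total time = 4.19 + 3.16 + 10.6 = 18.0 s

17.99 s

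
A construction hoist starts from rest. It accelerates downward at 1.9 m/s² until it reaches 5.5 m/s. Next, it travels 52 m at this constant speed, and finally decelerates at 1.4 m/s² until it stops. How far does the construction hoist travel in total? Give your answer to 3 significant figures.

70.8 m

Phase 1 (accelerating): v₀ = 0 m/s, a = 1.9 m/s².
v = v₀ + at → t = (5.5 − 0) / 1.9 = 2.89 s
v² = v₀² + 2aΔx → Δx = (5.5² − 0²)/(2·1.9) = 7.96 m

Phase 2 (constant speed): v₀ = 5.50 m/s, a = 0 m/s².
Constant speed: t = d/v = 52/5.50 = 9.45 s

Phase 3 (decelerating): v₀ = 5.50 m/s, a = -1.4 m/s².
v = v₀ + at → t = (0 − 5.50) / -1.4 = 3.93 s
v² = v₀² + 2aΔx → Δx = (0² − 5.50²)/(2·-1.4) = 10.8 m
Total distance = 7.96 + 52.0 + 10.8 = 70.8 m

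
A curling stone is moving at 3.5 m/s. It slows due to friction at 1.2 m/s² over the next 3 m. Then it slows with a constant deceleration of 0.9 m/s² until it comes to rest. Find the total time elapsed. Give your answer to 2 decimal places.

Phase 1 (decelerating): v₀ = 3.50 m/s, a = -1.2 m/s².
v² = v₀² + 2aΔx = 3.50² + 2·-1.2·3 = 5.05 → v = 2.25 m/s
t = (v − v₀)/a = (2.25 − 3.50)/-1.2 = 1.04 s

Phase 2 (decelerating): v₀ = 2.25 m/s, a = -0.9 m/s².
v = v₀ + at → t = (0 − 2.25) / -0.9 = 2.50 s
v² = v₀² + 2aΔx → Δx = (0² − 2.25²)/(2·-0.9) = 2.81 m
Total time = 1.04 + 2.50 = 3.54 s

3.54 s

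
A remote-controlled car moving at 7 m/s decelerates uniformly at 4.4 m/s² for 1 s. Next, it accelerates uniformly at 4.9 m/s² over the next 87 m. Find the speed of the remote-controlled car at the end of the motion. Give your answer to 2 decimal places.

29.31 m/s

Phase 1 (decelerating): v₀ = 7.00 m/s, a = -4.4 m/s².
v = v₀ + at = 7.00 + (-4.4)(1) = 2.60 m/s
Δx = v₀t + ½at² = 7.00·1 + 0.5·-4.4·1² = 4.80 m

Phase 2 (accelerating): v₀ = 2.60 m/s, a = 4.9 m/s².
v² = v₀² + 2aΔx = 2.60² + 2·4.9·87 = 859 → v = 29.3 m/s
t = (v − v₀)/a = (29.3 − 2.60)/4.9 = 5.45 s
Final speed = 29.3 m/s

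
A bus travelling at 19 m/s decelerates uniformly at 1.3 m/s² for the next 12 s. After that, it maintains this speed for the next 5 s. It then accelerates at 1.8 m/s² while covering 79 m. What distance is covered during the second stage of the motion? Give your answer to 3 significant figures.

17.0 m

Phase 1 (decelerating): v₀ = 19.0 m/s, a = -1.3 m/s².
v = v₀ + at = 19.0 + (-1.3)(12) = 3.40 m/s
Δx = v₀t + ½at² = 19.0·12 + 0.5·-1.3·12² = 134 m

Phase 2 (constant speed): v₀ = 3.40 m/s, a = 0 m/s².
v = v₀ + at = 3.40 + (0)(5) = 3.40 m/s
Δx = v₀t + ½at² = 3.40·5 + 0.5·0·5² = 17.0 m
Distance in phase 2 = 17.0 m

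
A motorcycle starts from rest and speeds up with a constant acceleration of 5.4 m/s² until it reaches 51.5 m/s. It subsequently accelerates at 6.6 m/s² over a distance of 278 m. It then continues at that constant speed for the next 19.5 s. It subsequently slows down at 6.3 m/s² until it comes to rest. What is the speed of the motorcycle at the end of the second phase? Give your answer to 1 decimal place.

79.5 m/s

Phase 1 (accelerating): v₀ = 0 m/s, a = 5.4 m/s².
v = v₀ + at → t = (51.5 − 0) / 5.4 = 9.54 s
v² = v₀² + 2aΔx → Δx = (51.5² − 0²)/(2·5.4) = 246 m

Phase 2 (accelerating): v₀ = 51.5 m/s, a = 6.6 m/s².
v² = v₀² + 2aΔx = 51.5² + 2·6.6·278 = 6320 → v = 79.5 m/s
t = (v − v₀)/a = (79.5 − 51.5)/6.6 = 4.24 s
Speed at end of phase 2 = 79.5 m/s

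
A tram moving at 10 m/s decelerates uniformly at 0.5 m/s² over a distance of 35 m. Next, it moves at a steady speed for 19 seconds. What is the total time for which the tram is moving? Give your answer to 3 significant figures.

Phase 1 (decelerating): v₀ = 10.0 m/s, a = -0.5 m/s².
v² = v₀² + 2aΔx = 10.0² + 2·-0.5·35 = 65.0 → v = 8.06 m/s
t = (v − v₀)/a = (8.06 − 10.0)/-0.5 = 3.88 s

Phase 2 (constant speed): v₀ = 8.06 m/s, a = 0 m/s².
v = v₀ + at = 8.06 + (0)(19) = 8.06 m/s
Δx = v₀t + ½at² = 8.06·19 + 0.5·0·19² = 153 m
Total time = 3.88 + 19.0 = 22.9 s

22.9 s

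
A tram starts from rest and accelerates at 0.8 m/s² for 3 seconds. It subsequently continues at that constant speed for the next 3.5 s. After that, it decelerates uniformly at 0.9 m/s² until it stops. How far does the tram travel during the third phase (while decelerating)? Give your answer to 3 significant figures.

Phase 1 (accelerating): v₀ = 0 m/s, a = 0.8 m/s².
v = v₀ + at = 0 + (0.8)(3) = 2.40 m/s
Δx = v₀t + ½at² = 0·3 + 0.5·0.8·3² = 3.60 m

Phase 2 (constant speed): v₀ = 2.40 m/s, a = 0 m/s².
v = v₀ + at = 2.40 + (0)(3.5) = 2.40 m/s
Δx = v₀t + ½at² = 2.40·3.5 + 0.5·0·3.5² = 8.40 m

Phase 3 (decelerating): v₀ = 2.40 m/s, a = -0.9 m/s².
v = v₀ + at → t = (0 − 2.40) / -0.9 = 2.67 s
v² = v₀² + 2aΔx → Δx = (0² − 2.40²)/(2·-0.9) = 3.20 m
Distance in phase 3 = 3.20 m

3.20 m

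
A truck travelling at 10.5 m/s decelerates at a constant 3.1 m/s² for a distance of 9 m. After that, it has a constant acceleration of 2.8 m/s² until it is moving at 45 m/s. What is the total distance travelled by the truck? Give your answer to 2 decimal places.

Phase 1 (decelerating): v₀ = 10.5 m/s, a = -3.1 m/s².
v² = v₀² + 2aΔx = 10.5² + 2·-3.1·9 = 54.4 → v = 7.38 m/s
t = (v − v₀)/a = (7.38 − 10.5)/-3.1 = 1.01 s

Phase 2 (accelerating): v₀ = 7.38 m/s, a = 2.8 m/s².
v = v₀ + at → t = (45 − 7.38) / 2.8 = 13.4 s
v² = v₀² + 2aΔx → Δx = (45² − 7.38²)/(2·2.8) = 352 m
Total distance = 9.00 + 352 = 361 m

360.88 m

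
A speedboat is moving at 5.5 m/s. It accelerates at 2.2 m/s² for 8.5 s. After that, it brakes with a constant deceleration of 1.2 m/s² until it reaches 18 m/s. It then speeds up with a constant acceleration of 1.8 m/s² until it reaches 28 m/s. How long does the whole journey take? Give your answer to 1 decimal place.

Phase 1 (accelerating): v₀ = 5.50 m/s, a = 2.2 m/s².
v = v₀ + at = 5.50 + (2.2)(8.5) = 24.2 m/s
Δx = v₀t + ½at² = 5.50·8.5 + 0.5·2.2·8.5² = 126 m

Phase 2 (decelerating): v₀ = 24.2 m/s, a = -1.2 m/s².
v = v₀ + at → t = (18 − 24.2) / -1.2 = 5.17 s
v² = v₀² + 2aΔx → Δx = (18² − 24.2²)/(2·-1.2) = 109 m

Phase 3 (accelerating): v₀ = 18.0 m/s, a = 1.8 m/s².
v = v₀ + at → t = (28 − 18.0) / 1.8 = 5.56 s
v² = v₀² + 2aΔx → Δx = (28² − 18.0²)/(2·1.8) = 128 m
Total time = 8.50 + 5.17 + 5.56 = 19.2 s

19.2 s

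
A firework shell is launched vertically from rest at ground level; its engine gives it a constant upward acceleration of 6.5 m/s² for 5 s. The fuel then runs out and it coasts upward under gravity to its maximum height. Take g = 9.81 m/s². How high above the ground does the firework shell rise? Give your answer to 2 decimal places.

Phase 1 (powered ascent): v₀ = 0 m/s, a = 6.5 m/s².
v = v₀ + at = 0 + (6.5)(5) = 32.5 m/s
Δx = v₀t + ½at² = 0·5 + 0.5·6.5·5² = 81.2 m

Phase 2 (coasting upward): v₀ = 32.5 m/s, a = -9.81 m/s².
v = v₀ + at → t = (0 − 32.5) / -9.81 = 3.31 s
v² = v₀² + 2aΔx → Δx = (0² − 32.5²)/(2·-9.81) = 53.8 m
Maximum height = 81.2 + 53.8 = 135 m

135.09 m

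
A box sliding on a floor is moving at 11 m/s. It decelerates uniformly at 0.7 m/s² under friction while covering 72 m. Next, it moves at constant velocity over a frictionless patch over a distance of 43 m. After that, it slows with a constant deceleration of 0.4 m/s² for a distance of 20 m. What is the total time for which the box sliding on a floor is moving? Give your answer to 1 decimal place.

Phase 1 (decelerating): v₀ = 11.0 m/s, a = -0.7 m/s².
v² = v₀² + 2aΔx = 11.0² + 2·-0.7·72 = 20.2 → v = 4.49 m/s
t = (v − v₀)/a = (4.49 − 11.0)/-0.7 = 9.29 s

Phase 2 (constant speed): v₀ = 4.49 m/s, a = 0 m/s².
Constant speed: t = d/v = 43/4.49 = 9.57 s

Phase 3 (decelerating): v₀ = 4.49 m/s, a = -0.4 m/s².
v² = v₀² + 2aΔx = 4.49² + 2·-0.4·20 = 4.20 → v = 2.05 m/s
t = (v − v₀)/a = (2.05 − 4.49)/-0.4 = 6.11 s
Total time = 9.29 + 9.57 + 6.11 = 25.0 s

25.0 s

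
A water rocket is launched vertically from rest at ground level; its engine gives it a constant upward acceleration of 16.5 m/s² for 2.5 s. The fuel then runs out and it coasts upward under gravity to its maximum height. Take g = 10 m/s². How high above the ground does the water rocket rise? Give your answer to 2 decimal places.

136.64 m

Phase 1 (powered ascent): v₀ = 0 m/s, a = 16.5 m/s².
v = v₀ + at = 0 + (16.5)(2.5) = 41.2 m/s
Δx = v₀t + ½at² = 0·2.5 + 0.5·16.5·2.5² = 51.6 m

Phase 2 (coasting upward): v₀ = 41.2 m/s, a = -10 m/s².
v = v₀ + at → t = (0 − 41.2) / -10 = 4.12 s
v² = v₀² + 2aΔx → Δx = (0² − 41.2²)/(2·-10) = 85.1 m
Maximum height = 51.6 + 85.1 = 137 m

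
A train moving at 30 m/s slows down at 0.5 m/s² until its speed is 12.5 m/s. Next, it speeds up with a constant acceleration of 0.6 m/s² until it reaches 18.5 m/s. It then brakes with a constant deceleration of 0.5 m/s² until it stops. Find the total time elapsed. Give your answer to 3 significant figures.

82.0 s

Phase 1 (decelerating): v₀ = 30.0 m/s, a = -0.5 m/s².
v = v₀ + at → t = (12.5 − 30.0) / -0.5 = 35.0 s
v² = v₀² + 2aΔx → Δx = (12.5² − 30.0²)/(2·-0.5) = 744 m

Phase 2 (accelerating): v₀ = 12.5 m/s, a = 0.6 m/s².
v = v₀ + at → t = (18.5 − 12.5) / 0.6 = 10.0 s
v² = v₀² + 2aΔx → Δx = (18.5² − 12.5²)/(2·0.6) = 155 m

Phase 3 (decelerating): v₀ = 18.5 m/s, a = -0.5 m/s².
v = v₀ + at → t = (0 − 18.5) / -0.5 = 37.0 s
v² = v₀² + 2aΔx → Δx = (0² − 18.5²)/(2·-0.5) = 342 m
Total time = 35.0 + 10.0 + 37.0 = 82.0 s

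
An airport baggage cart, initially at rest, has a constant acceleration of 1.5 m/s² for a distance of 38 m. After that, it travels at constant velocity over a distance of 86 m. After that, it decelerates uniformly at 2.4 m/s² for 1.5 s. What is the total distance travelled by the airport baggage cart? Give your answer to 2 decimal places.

Phase 1 (accelerating): v₀ = 0 m/s, a = 1.5 m/s².
v² = v₀² + 2aΔx = 0² + 2·1.5·38 = 114 → v = 10.7 m/s
t = (v − v₀)/a = (10.7 − 0)/1.5 = 7.12 s

Phase 2 (constant speed): v₀ = 10.7 m/s, a = 0 m/s².
Constant speed: t = d/v = 86/10.7 = 8.05 s

Phase 3 (decelerating): v₀ = 10.7 m/s, a = -2.4 m/s².
v = v₀ + at = 10.7 + (-2.4)(1.5) = 7.08 m/s
Δx = v₀t + ½at² = 10.7·1.5 + 0.5·-2.4·1.5² = 13.3 m
Total distance = 38.0 + 86.0 + 13.3 = 137 m

137.32 m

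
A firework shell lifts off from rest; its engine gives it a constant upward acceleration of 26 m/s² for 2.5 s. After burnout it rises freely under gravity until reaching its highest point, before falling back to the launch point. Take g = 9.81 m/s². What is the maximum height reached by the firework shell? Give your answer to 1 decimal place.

296.6 m

Phase 1 (powered ascent): v₀ = 0 m/s, a = 26 m/s².
v = v₀ + at = 0 + (26)(2.5) = 65.0 m/s
Δx = v₀t + ½at² = 0·2.5 + 0.5·26·2.5² = 81.2 m

Phase 2 (coasting upward): v₀ = 65.0 m/s, a = -9.81 m/s².
v = v₀ + at → t = (0 − 65.0) / -9.81 = 6.63 s
v² = v₀² + 2aΔx → Δx = (0² − 65.0²)/(2·-9.81) = 215 m
Maximum height = 81.2 + 215 = 297 m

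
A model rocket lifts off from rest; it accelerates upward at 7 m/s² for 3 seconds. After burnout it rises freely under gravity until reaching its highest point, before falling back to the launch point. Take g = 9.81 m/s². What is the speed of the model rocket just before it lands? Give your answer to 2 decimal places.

Phase 1 (powered ascent): v₀ = 0 m/s, a = 7 m/s².
v = v₀ + at = 0 + (7)(3) = 21.0 m/s
Δx = v₀t + ½at² = 0·3 + 0.5·7·3² = 31.5 m

Phase 2 (coasting upward): v₀ = 21.0 m/s, a = -9.81 m/s².
v = v₀ + at → t = (0 − 21.0) / -9.81 = 2.14 s
v² = v₀² + 2aΔx → Δx = (0² − 21.0²)/(2·-9.81) = 22.5 m

Phase 3 (free fall): v₀ = 0 m/s, a = -9.81 m/s².
Falls 54.0 m from rest: t = √(2·54.0/9.81) = 3.32 s; v = g·t = 32.5 m/s.
Impact speed = 32.5 m/s

32.54 m/s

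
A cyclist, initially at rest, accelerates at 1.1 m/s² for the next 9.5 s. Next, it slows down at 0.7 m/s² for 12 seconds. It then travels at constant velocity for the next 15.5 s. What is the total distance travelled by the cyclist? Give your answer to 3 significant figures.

Phase 1 (accelerating): v₀ = 0 m/s, a = 1.1 m/s².
v = v₀ + at = 0 + (1.1)(9.5) = 10.5 m/s
Δx = v₀t + ½at² = 0·9.5 + 0.5·1.1·9.5² = 49.6 m

Phase 2 (decelerating): v₀ = 10.5 m/s, a = -0.7 m/s².
v = v₀ + at = 10.5 + (-0.7)(12) = 2.05 m/s
Δx = v₀t + ½at² = 10.5·12 + 0.5·-0.7·12² = 75.0 m

Phase 3 (constant speed): v₀ = 2.05 m/s, a = 0 m/s².
v = v₀ + at = 2.05 + (0)(15.5) = 2.05 m/s
Δx = v₀t + ½at² = 2.05·15.5 + 0.5·0·15.5² = 31.8 m
Total distance = 49.6 + 75.0 + 31.8 = 156 m

156 m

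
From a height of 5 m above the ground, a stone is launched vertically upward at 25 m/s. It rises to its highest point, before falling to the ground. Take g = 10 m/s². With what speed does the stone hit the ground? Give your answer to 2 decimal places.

Phase 1 (rising): v₀ = 25.0 m/s, a = -10 m/s².
v = v₀ + at → t = (0 − 25.0) / -10 = 2.50 s
v² = v₀² + 2aΔx → Δx = (0² − 25.0²)/(2·-10) = 31.2 m

Phase 2 (falling): v₀ = 0 m/s, a = -10 m/s².
Falls 36.2 m from rest: t = √(2·36.2/10) = 2.69 s; v = g·t = 26.9 m/s.
Final speed = 26.9 m/s

26.93 m/s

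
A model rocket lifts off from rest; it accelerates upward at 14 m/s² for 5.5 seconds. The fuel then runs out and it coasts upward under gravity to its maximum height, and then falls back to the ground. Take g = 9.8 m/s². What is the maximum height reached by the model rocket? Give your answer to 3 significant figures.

514 m

Phase 1 (powered ascent): v₀ = 0 m/s, a = 14 m/s².
v = v₀ + at = 0 + (14)(5.5) = 77.0 m/s
Δx = v₀t + ½at² = 0·5.5 + 0.5·14·5.5² = 212 m

Phase 2 (coasting upward): v₀ = 77.0 m/s, a = -9.8 m/s².
v = v₀ + at → t = (0 − 77.0) / -9.8 = 7.86 s
v² = v₀² + 2aΔx → Δx = (0² − 77.0²)/(2·-9.8) = 302 m
Maximum height = 212 + 302 = 514 m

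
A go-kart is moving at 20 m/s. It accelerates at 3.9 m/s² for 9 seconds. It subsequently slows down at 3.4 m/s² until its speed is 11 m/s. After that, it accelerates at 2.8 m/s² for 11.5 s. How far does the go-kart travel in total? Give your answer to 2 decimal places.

1078.28 m

Phase 1 (accelerating): v₀ = 20.0 m/s, a = 3.9 m/s².
v = v₀ + at = 20.0 + (3.9)(9) = 55.1 m/s
Δx = v₀t + ½at² = 20.0·9 + 0.5·3.9·9² = 338 m

Phase 2 (decelerating): v₀ = 55.1 m/s, a = -3.4 m/s².
v = v₀ + at → t = (11 − 55.1) / -3.4 = 13.0 s
v² = v₀² + 2aΔx → Δx = (11² − 55.1²)/(2·-3.4) = 429 m

Phase 3 (accelerating): v₀ = 11.0 m/s, a = 2.8 m/s².
v = v₀ + at = 11.0 + (2.8)(11.5) = 43.2 m/s
Δx = v₀t + ½at² = 11.0·11.5 + 0.5·2.8·11.5² = 312 m
Total distance = 338 + 429 + 312 = 1080 m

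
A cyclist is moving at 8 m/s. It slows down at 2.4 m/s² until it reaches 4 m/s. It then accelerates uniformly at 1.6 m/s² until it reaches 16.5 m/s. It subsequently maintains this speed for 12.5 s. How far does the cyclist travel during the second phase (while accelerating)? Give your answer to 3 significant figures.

80.1 m

Phase 1 (decelerating): v₀ = 8.00 m/s, a = -2.4 m/s².
v = v₀ + at → t = (4 − 8.00) / -2.4 = 1.67 s
v² = v₀² + 2aΔx → Δx = (4² − 8.00²)/(2·-2.4) = 10.0 m

Phase 2 (accelerating): v₀ = 4.00 m/s, a = 1.6 m/s².
v = v₀ + at → t = (16.5 − 4.00) / 1.6 = 7.81 s
v² = v₀² + 2aΔx → Δx = (16.5² − 4.00²)/(2·1.6) = 80.1 m
Distance in phase 2 = 80.1 m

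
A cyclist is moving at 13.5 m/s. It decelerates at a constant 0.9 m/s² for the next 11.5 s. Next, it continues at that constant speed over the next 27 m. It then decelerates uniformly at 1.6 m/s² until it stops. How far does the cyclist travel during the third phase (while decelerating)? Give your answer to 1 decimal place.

3.1 m

Phase 1 (decelerating): v₀ = 13.5 m/s, a = -0.9 m/s².
v = v₀ + at = 13.5 + (-0.9)(11.5) = 3.15 m/s
Δx = v₀t + ½at² = 13.5·11.5 + 0.5·-0.9·11.5² = 95.7 m

Phase 2 (constant speed): v₀ = 3.15 m/s, a = 0 m/s².
Constant speed: t = d/v = 27/3.15 = 8.57 s

Phase 3 (decelerating): v₀ = 3.15 m/s, a = -1.6 m/s².
v = v₀ + at → t = (0 − 3.15) / -1.6 = 1.97 s
v² = v₀² + 2aΔx → Δx = (0² − 3.15²)/(2·-1.6) = 3.10 m
Distance in phase 3 = 3.10 m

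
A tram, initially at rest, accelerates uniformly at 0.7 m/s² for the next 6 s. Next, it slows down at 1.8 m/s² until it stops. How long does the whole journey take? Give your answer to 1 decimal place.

Phase 1 (accelerating): v₀ = 0 m/s, a = 0.7 m/s².
v = v₀ + at = 0 + (0.7)(6) = 4.20 m/s
Δx = v₀t + ½at² = 0·6 + 0.5·0.7·6² = 12.6 m

Phase 2 (decelerating): v₀ = 4.20 m/s, a = -1.8 m/s².
v = v₀ + at → t = (0 − 4.20) / -1.8 = 2.33 s
v² = v₀² + 2aΔx → Δx = (0² − 4.20²)/(2·-1.8) = 4.90 m
Total time = 6.00 + 2.33 = 8.33 s

8.3 s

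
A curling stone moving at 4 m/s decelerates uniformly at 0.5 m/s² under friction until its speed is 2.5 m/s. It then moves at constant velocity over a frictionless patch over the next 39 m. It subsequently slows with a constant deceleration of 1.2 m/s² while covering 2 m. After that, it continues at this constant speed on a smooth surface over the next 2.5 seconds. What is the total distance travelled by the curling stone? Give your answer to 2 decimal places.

Phase 1 (decelerating): v₀ = 4.00 m/s, a = -0.5 m/s².
v = v₀ + at → t = (2.5 − 4.00) / -0.5 = 3.00 s
v² = v₀² + 2aΔx → Δx = (2.5² − 4.00²)/(2·-0.5) = 9.75 m

Phase 2 (constant speed): v₀ = 2.50 m/s, a = 0 m/s².
Constant speed: t = d/v = 39/2.50 = 15.6 s

Phase 3 (decelerating): v₀ = 2.50 m/s, a = -1.2 m/s².
v² = v₀² + 2aΔx = 2.50² + 2·-1.2·2 = 1.45 → v = 1.20 m/s
t = (v − v₀)/a = (1.20 − 2.50)/-1.2 = 1.08 s

Phase 4 (constant speed): v₀ = 1.20 m/s, a = 0 m/s².
v = v₀ + at = 1.20 + (0)(2.5) = 1.20 m/s
Δx = v₀t + ½at² = 1.20·2.5 + 0.5·0·2.5² = 3.01 m
Total distance = 9.75 + 39.0 + 2.00 + 3.01 = 53.8 m

53.76 m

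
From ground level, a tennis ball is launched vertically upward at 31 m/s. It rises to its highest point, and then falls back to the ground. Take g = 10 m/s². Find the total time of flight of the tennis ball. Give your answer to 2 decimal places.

Phase 1 (rising): v₀ = 31.0 m/s, a = -10 m/s².
v = v₀ + at → t = (0 − 31.0) / -10 = 3.10 s
v² = v₀² + 2aΔx → Δx = (0² − 31.0²)/(2·-10) = 48.0 m

Phase 2 (falling): v₀ = 0 m/s, a = -10 m/s².
Falls 48.0 m from rest: t = √(2·48.0/10) = 3.10 s; v = g·t = 31.0 m/s.
Total time = 3.10 + 3.10 = 6.20 s

6.20 s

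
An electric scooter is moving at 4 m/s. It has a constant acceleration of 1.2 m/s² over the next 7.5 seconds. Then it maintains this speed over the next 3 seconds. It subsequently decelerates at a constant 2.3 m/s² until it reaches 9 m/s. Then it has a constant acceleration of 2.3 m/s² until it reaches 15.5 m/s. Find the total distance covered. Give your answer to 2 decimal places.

Phase 1 (accelerating): v₀ = 4.00 m/s, a = 1.2 m/s².
v = v₀ + at = 4.00 + (1.2)(7.5) = 13.0 m/s
Δx = v₀t + ½at² = 4.00·7.5 + 0.5·1.2·7.5² = 63.8 m

Phase 2 (constant speed): v₀ = 13.0 m/s, a = 0 m/s².
v = v₀ + at = 13.0 + (0)(3) = 13.0 m/s
Δx = v₀t + ½at² = 13.0·3 + 0.5·0·3² = 39.0 m

Phase 3 (decelerating): v₀ = 13.0 m/s, a = -2.3 m/s².
v = v₀ + at → t = (9 − 13.0) / -2.3 = 1.74 s
v² = v₀² + 2aΔx → Δx = (9² − 13.0²)/(2·-2.3) = 19.1 m

Phase 4 (accelerating): v₀ = 9.00 m/s, a = 2.3 m/s².
v = v₀ + at → t = (15.5 − 9.00) / 2.3 = 2.83 s
v² = v₀² + 2aΔx → Δx = (15.5² − 9.00²)/(2·2.3) = 34.6 m
Total distance = 63.8 + 39.0 + 19.1 + 34.6 = 156 m

156.50 m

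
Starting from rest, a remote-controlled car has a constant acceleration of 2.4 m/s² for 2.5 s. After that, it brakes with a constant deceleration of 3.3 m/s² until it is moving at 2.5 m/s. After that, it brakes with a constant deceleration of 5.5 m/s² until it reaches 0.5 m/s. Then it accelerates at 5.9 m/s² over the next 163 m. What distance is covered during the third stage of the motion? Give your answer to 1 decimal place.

0.5 m

Phase 1 (accelerating): v₀ = 0 m/s, a = 2.4 m/s².
v = v₀ + at = 0 + (2.4)(2.5) = 6.00 m/s
Δx = v₀t + ½at² = 0·2.5 + 0.5·2.4·2.5² = 7.50 m

Phase 2 (decelerating): v₀ = 6.00 m/s, a = -3.3 m/s².
v = v₀ + at → t = (2.5 − 6.00) / -3.3 = 1.06 s
v² = v₀² + 2aΔx → Δx = (2.5² − 6.00²)/(2·-3.3) = 4.51 m

Phase 3 (decelerating): v₀ = 2.50 m/s, a = -5.5 m/s².
v = v₀ + at → t = (0.5 − 2.50) / -5.5 = 0.364 s
v² = v₀² + 2aΔx → Δx = (0.5² − 2.50²)/(2·-5.5) = 0.545 m
Distance in phase 3 = 0.545 m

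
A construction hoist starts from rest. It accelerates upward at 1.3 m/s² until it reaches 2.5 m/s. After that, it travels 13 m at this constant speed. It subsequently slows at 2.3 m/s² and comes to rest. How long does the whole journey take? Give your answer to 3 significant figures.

8.21 s

Phase 1 (accelerating): v₀ = 0 m/s, a = 1.3 m/s².
v = v₀ + at → t = (2.5 − 0) / 1.3 = 1.92 s
v² = v₀² + 2aΔx → Δx = (2.5² − 0²)/(2·1.3) = 2.40 m

Phase 2 (constant speed): v₀ = 2.50 m/s, a = 0 m/s².
Constant speed: t = d/v = 13/2.50 = 5.20 s

Phase 3 (decelerating): v₀ = 2.50 m/s, a = -2.3 m/s².
v = v₀ + at → t = (0 − 2.50) / -2.3 = 1.09 s
v² = v₀² + 2aΔx → Δx = (0² − 2.50²)/(2·-2.3) = 1.36 m
Total time = 1.92 + 5.20 + 1.09 = 8.21 s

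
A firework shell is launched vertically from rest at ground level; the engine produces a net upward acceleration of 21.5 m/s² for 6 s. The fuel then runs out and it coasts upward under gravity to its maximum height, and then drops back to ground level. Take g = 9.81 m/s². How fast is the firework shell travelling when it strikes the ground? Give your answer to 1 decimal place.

155.7 m/s

Phase 1 (powered ascent): v₀ = 0 m/s, a = 21.5 m/s².
v = v₀ + at = 0 + (21.5)(6) = 129 m/s
Δx = v₀t + ½at² = 0·6 + 0.5·21.5·6² = 387 m

Phase 2 (coasting upward): v₀ = 129 m/s, a = -9.81 m/s².
v = v₀ + at → t = (0 − 129) / -9.81 = 13.1 s
v² = v₀² + 2aΔx → Δx = (0² − 129²)/(2·-9.81) = 848 m

Phase 3 (free fall): v₀ = 0 m/s, a = -9.81 m/s².
Falls 1240 m from rest: t = √(2·1240/9.81) = 15.9 s; v = g·t = 156 m/s.
Impact speed = 156 m/s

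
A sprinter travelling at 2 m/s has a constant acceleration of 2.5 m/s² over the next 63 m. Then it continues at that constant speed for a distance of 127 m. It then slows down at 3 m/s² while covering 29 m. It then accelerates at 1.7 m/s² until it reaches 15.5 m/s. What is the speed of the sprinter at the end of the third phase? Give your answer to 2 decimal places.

Phase 1 (accelerating): v₀ = 2.00 m/s, a = 2.5 m/s².
v² = v₀² + 2aΔx = 2.00² + 2·2.5·63 = 319 → v = 17.9 m/s
t = (v − v₀)/a = (17.9 − 2.00)/2.5 = 6.34 s

Phase 2 (constant speed): v₀ = 17.9 m/s, a = 0 m/s².
Constant speed: t = d/v = 127/17.9 = 7.11 s

Phase 3 (decelerating): v₀ = 17.9 m/s, a = -3 m/s².
v² = v₀² + 2aΔx = 17.9² + 2·-3·29 = 145 → v = 12.0 m/s
t = (v − v₀)/a = (12.0 − 17.9)/-3 = 1.94 s
Speed at end of phase 3 = 12.0 m/s

12.04 m/s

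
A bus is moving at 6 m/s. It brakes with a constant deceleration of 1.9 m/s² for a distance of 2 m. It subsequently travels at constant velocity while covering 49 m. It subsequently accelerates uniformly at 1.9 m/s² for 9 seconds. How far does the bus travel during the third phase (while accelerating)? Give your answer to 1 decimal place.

Phase 1 (decelerating): v₀ = 6.00 m/s, a = -1.9 m/s².
v² = v₀² + 2aΔx = 6.00² + 2·-1.9·2 = 28.4 → v = 5.33 m/s
t = (v − v₀)/a = (5.33 − 6.00)/-1.9 = 0.353 s

Phase 2 (constant speed): v₀ = 5.33 m/s, a = 0 m/s².
Constant speed: t = d/v = 49/5.33 = 9.19 s

Phase 3 (accelerating): v₀ = 5.33 m/s, a = 1.9 m/s².
v = v₀ + at = 5.33 + (1.9)(9) = 22.4 m/s
Δx = v₀t + ½at² = 5.33·9 + 0.5·1.9·9² = 125 m
Distance in phase 3 = 125 m

124.9 m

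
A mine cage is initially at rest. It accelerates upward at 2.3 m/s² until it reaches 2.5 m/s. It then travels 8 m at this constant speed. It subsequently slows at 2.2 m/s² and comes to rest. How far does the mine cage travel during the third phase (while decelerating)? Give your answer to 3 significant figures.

Phase 1 (accelerating): v₀ = 0 m/s, a = 2.3 m/s².
v = v₀ + at → t = (2.5 − 0) / 2.3 = 1.09 s
v² = v₀² + 2aΔx → Δx = (2.5² − 0²)/(2·2.3) = 1.36 m

Phase 2 (constant speed): v₀ = 2.50 m/s, a = 0 m/s².
Constant speed: t = d/v = 8/2.50 = 3.20 s

Phase 3 (decelerating): v₀ = 2.50 m/s, a = -2.2 m/s².
v = v₀ + at → t = (0 − 2.50) / -2.2 = 1.14 s
v² = v₀² + 2aΔx → Δx = (0² − 2.50²)/(2·-2.2) = 1.42 m
Distance in phase 3 = 1.42 m

1.42 m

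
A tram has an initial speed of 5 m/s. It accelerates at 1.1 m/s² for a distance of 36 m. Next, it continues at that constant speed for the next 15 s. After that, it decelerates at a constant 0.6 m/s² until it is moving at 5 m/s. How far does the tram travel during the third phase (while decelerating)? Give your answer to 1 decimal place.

66.0 m

Phase 1 (accelerating): v₀ = 5.00 m/s, a = 1.1 m/s².
v² = v₀² + 2aΔx = 5.00² + 2·1.1·36 = 104 → v = 10.2 m/s
t = (v − v₀)/a = (10.2 − 5.00)/1.1 = 4.73 s

Phase 2 (constant speed): v₀ = 10.2 m/s, a = 0 m/s².
v = v₀ + at = 10.2 + (0)(15) = 10.2 m/s
Δx = v₀t + ½at² = 10.2·15 + 0.5·0·15² = 153 m

Phase 3 (decelerating): v₀ = 10.2 m/s, a = -0.6 m/s².
v = v₀ + at → t = (5 − 10.2) / -0.6 = 8.68 s
v² = v₀² + 2aΔx → Δx = (5² − 10.2²)/(2·-0.6) = 66.0 m
Distance in phase 3 = 66.0 m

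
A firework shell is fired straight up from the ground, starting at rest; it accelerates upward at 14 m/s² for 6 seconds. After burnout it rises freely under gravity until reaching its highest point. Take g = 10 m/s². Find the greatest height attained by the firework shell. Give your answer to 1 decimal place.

Phase 1 (powered ascent): v₀ = 0 m/s, a = 14 m/s².
v = v₀ + at = 0 + (14)(6) = 84.0 m/s
Δx = v₀t + ½at² = 0·6 + 0.5·14·6² = 252 m

Phase 2 (coasting upward): v₀ = 84.0 m/s, a = -10 m/s².
v = v₀ + at → t = (0 − 84.0) / -10 = 8.40 s
v² = v₀² + 2aΔx → Δx = (0² − 84.0²)/(2·-10) = 353 m
Maximum height = 252 + 353 = 605 m

604.8 m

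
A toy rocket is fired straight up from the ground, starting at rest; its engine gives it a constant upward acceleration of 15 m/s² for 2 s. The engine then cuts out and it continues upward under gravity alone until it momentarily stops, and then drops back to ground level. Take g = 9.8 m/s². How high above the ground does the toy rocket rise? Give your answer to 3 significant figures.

75.9 m

Phase 1 (powered ascent): v₀ = 0 m/s, a = 15 m/s².
v = v₀ + at = 0 + (15)(2) = 30.0 m/s
Δx = v₀t + ½at² = 0·2 + 0.5·15·2² = 30.0 m

Phase 2 (coasting upward): v₀ = 30.0 m/s, a = -9.8 m/s².
v = v₀ + at → t = (0 − 30.0) / -9.8 = 3.06 s
v² = v₀² + 2aΔx → Δx = (0² − 30.0²)/(2·-9.8) = 45.9 m
Maximum height = 30.0 + 45.9 = 75.9 m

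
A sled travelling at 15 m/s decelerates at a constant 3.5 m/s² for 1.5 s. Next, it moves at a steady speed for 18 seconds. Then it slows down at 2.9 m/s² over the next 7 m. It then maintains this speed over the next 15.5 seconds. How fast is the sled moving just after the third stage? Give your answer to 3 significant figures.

7.38 m/s

Phase 1 (decelerating): v₀ = 15.0 m/s, a = -3.5 m/s².
v = v₀ + at = 15.0 + (-3.5)(1.5) = 9.75 m/s
Δx = v₀t + ½at² = 15.0·1.5 + 0.5·-3.5·1.5² = 18.6 m

Phase 2 (constant speed): v₀ = 9.75 m/s, a = 0 m/s².
v = v₀ + at = 9.75 + (0)(18) = 9.75 m/s
Δx = v₀t + ½at² = 9.75·18 + 0.5·0·18² = 176 m

Phase 3 (decelerating): v₀ = 9.75 m/s, a = -2.9 m/s².
v² = v₀² + 2aΔx = 9.75² + 2·-2.9·7 = 54.5 → v = 7.38 m/s
t = (v − v₀)/a = (7.38 − 9.75)/-2.9 = 0.817 s
Speed at end of phase 3 = 7.38 m/s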